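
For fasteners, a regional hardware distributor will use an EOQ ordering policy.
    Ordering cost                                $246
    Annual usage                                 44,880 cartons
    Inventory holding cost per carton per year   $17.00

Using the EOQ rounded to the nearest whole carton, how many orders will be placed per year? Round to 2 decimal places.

39.37 orders per year

EOQ = √(2DS/H) = √(2 × 44,880 × 246 / 17)
    = √(1,298,880.00) ≈ 1,139.68 → Q = 1,140
Orders per year = D/Q = 44,880 / 1,140 = 39.368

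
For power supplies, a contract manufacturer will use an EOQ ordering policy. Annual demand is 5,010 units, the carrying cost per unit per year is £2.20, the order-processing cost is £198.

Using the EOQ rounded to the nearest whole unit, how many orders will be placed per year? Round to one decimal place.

5.3 orders per year

EOQ = √(2DS/H) = √(2 × 5,010 × 198 / 2.2)
    = √(901,800.00) ≈ 949.63 → Q = 950
Orders per year = D/Q = 5,010 / 950 = 5.274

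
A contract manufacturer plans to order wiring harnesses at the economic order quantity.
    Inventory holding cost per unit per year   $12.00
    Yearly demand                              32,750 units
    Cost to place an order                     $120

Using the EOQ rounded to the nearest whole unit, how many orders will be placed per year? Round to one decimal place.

40.5 orders per year

2DS/H = 2·32,750·120/12 = 655,000.00
EOQ = √655,000.00 ≈ 809.32 → Q = 809
N = D/Q = 32,750/809 ≈ 40.482 orders/yr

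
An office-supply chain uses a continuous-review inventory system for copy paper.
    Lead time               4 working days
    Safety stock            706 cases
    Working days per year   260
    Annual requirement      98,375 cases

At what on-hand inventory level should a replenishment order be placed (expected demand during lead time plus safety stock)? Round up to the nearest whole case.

2,220 cases

Daily demand d = 98,375 / 260 = 378.365 cases/day
Demand during lead time = 378.365 × 4 = 1,513.46
Reorder point = 1,513.46 + 706 = 2,219.46 → round up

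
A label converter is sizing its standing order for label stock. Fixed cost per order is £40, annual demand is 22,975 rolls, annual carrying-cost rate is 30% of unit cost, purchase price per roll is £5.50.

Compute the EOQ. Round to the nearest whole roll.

1,055 rolls

H = i·C = 0.3 × £5.5 = £1.6500 per roll-year
EOQ = √(2DS/H) = √(2 × 22,975 × 40 / 1.65)
    = √(1,113,939.39) ≈ 1,055.43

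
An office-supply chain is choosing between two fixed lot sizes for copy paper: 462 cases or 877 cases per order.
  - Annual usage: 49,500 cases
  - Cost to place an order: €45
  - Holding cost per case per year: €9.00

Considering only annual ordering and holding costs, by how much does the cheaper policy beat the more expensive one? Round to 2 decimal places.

€414.02

For each Q, cost = (D/Q)·S + (Q/2)·H.
TC(462) = (49,500/462)×45 + (462/2)×9 = €6,900.43
TC(877) = (49,500/877)×45 + (877/2)×9 = €6,486.41
|ΔTC| = |€6,900.43 − €6,486.41| = €414.02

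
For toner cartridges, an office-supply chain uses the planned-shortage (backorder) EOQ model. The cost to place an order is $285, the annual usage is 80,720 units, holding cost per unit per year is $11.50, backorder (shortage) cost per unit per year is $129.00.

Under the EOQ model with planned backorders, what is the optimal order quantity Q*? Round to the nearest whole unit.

Basic EOQ = √(2·80,720·285/11.5) = 2,000.226
Backorder adjustment √((H+b)/b) = √((11.5+129)/129) = 1.0436
Q* = 2,000.226 × 1.0436 ≈ 2,087.48

2,087 units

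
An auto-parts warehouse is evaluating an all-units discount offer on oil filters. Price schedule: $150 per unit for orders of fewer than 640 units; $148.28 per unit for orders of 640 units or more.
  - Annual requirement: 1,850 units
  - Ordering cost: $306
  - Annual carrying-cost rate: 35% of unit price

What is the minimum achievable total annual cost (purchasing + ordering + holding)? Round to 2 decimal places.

$285,209.77

H₁ = 35%×$150 = $52.5000;  H₂ = 35%×$148.28 = $51.8980
EOQ₁ = √(2×1,850×306/52.5000) = 146.85  (< 640, feasible at tier 1)
EOQ₂ = √(2×1,850×306/51.8980) = 147.70  (< 640 → use Q = 640 at tier-2 price)
TC(tier 1 (EOQ₁), Q≈146.9) = $285,209.77
TC(tier 2, Q≈640.0) = $291,809.89
Minimum at tier 1 (EOQ₁): $285,209.77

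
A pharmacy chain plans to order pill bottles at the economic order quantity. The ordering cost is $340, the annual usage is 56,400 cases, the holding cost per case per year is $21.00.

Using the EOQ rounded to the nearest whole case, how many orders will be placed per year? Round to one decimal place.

Q* = √(2·D·S / H) = √(2·56,400·340 / 21) = √1,826,285.7 ≈ 1,351.40 → Q = 1,351
Orders per year = D/Q = 56,400 / 1,351 = 41.747

41.7 orders per year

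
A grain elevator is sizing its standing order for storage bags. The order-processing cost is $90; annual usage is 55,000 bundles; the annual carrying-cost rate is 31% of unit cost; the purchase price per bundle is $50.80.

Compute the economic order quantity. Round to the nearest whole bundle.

793 bundles

H = i·C = 0.31 × $50.8 = $15.7480 per bundle-year
Optimal lot size Q* = (2 × 55,000 × $90 / $15.748)^½ ≈ 792.88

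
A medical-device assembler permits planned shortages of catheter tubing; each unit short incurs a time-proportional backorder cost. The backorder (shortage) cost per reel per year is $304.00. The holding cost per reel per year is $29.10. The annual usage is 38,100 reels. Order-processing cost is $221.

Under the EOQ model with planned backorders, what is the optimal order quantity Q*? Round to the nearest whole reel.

796 reels

Basic EOQ = √(2·38,100·221/29.1) = 760.724
Backorder adjustment √((H+b)/b) = √((29.1+304)/304) = 1.0468
Q* = 760.724 × 1.0468 ≈ 796.30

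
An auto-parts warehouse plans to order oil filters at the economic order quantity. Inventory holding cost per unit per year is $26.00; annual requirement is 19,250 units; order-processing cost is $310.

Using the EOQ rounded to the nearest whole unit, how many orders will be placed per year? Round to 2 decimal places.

Optimal lot size Q* = (2 × 19,250 × $310 / $26)^½ ≈ 677.52 → Q = 678
N = D/Q = 19,250/678 ≈ 28.392 orders/yr

28.39 orders per year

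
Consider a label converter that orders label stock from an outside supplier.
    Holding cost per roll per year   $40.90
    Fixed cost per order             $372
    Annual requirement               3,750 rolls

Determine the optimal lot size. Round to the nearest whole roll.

261 rolls

Optimal lot size Q* = (2 × 3,750 × $372 / $40.9)^½ ≈ 261.18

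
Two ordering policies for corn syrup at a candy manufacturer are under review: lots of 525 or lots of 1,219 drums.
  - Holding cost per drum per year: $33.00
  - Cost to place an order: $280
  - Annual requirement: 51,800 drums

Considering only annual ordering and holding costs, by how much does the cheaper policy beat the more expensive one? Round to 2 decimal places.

$4,277.39

For each Q, cost = (D/Q)·S + (Q/2)·H.
TC(525) = (51,800/525)×280 + (525/2)×33 = $36,289.17
TC(1,219) = (51,800/1,219)×280 + (1,219/2)×33 = $32,011.78
Cheaper: Q = 1,219.  Difference = $4,277.39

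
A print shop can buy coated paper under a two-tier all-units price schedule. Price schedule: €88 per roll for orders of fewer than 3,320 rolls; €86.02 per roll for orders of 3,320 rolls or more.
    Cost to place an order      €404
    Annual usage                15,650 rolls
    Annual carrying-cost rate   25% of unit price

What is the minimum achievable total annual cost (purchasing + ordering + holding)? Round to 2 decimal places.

H₁ = 25%×€88 = €22.0000;  H₂ = 25%×€86.02 = €21.5050
EOQ₁ = √(2×15,650×404/22.0000) = 758.14  (< 3,320, feasible at tier 1)
EOQ₂ = √(2×15,650×404/21.5050) = 766.82  (< 3,320 → use Q = 3,320 at tier-2 price)
TC(tier 1 (EOQ₁), Q≈758.1) = €1,393,879.16
TC(tier 2, Q≈3,320.0) = €1,383,815.70
Minimum at tier 2: €1,383,815.70

€1,383,815.70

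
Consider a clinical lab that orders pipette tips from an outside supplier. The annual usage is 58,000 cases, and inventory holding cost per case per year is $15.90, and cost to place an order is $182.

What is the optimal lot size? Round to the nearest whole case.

Optimal lot size Q* = (2 × 58,000 × $182 / $15.9)^½ ≈ 1,152.30

1,152 cases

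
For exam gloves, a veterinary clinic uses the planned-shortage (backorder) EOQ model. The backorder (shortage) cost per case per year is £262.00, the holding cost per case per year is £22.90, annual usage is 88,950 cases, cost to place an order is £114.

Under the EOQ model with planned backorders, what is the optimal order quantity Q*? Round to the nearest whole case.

981 cases

Q* = √(2DS/H) · √((H + b)/b)
   = √(2 × 88,950 × 114 / 22.9) · √((22.9 + 262) / 262)
   = 941.072 × 1.0428 ≈ 981.34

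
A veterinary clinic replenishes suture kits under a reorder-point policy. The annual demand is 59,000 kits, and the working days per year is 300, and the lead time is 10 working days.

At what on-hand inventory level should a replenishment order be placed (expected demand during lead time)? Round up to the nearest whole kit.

Daily demand d = 59,000 / 300 = 196.667 kits/day
Demand during lead time = 196.667 × 10 = 1,966.67
Reorder point = 1,966.67 → round up

1,967 kits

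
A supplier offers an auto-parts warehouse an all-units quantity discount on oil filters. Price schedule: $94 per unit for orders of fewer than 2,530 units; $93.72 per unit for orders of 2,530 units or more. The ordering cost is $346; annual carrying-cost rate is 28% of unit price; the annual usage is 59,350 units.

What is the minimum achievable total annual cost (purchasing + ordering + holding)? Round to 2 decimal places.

H₁ = 28%×$94 = $26.3200;  H₂ = 28%×$93.72 = $26.2416
EOQ₁ = √(2×59,350×346/26.3200) = 1,249.17  (< 2,530, feasible at tier 1)
EOQ₂ = √(2×59,350×346/26.2416) = 1,251.03  (< 2,530 → use Q = 2,530 at tier-2 price)
TC(tier 1 (EOQ₁), Q≈1,249.2) = $5,611,778.07
TC(tier 2, Q≈2,530.0) = $5,603,594.26
Minimum at tier 2: $5,603,594.26

$5,603,594.26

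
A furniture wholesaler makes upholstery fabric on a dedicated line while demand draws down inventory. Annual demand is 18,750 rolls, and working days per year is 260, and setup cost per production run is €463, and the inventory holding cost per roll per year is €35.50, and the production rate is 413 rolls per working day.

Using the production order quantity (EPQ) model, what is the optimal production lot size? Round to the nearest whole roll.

Daily demand d = 18,750/260 = 72.115; p = 413; 1 − d/p = 0.82539
EPQ = √(2DS / (H(1 − d/p)))
    = √(2 × 18,750 × 463 / (35.5 × 0.82539)) ≈ 769.77

770 rolls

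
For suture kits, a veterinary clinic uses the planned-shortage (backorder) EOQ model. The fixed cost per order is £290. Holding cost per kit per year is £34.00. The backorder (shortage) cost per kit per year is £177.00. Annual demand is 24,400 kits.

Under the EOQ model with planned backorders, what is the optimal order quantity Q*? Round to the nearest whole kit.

Basic EOQ = √(2·24,400·290/34) = 645.163
Backorder adjustment √((H+b)/b) = √((34+177)/177) = 1.0918
Q* = 645.163 × 1.0918 ≈ 704.41

704 kits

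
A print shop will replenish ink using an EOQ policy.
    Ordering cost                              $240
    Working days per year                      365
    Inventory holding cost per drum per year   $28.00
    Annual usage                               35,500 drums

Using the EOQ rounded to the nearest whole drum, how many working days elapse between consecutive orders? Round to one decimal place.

8.0 days

2DS/H = 2·35,500·240/28 = 608,571.43
EOQ = √608,571.43 ≈ 780.11 → Q = 780 drums
Cycle time = (working days × Q)/D = (365 × 780) / 35,500 = 8.020 days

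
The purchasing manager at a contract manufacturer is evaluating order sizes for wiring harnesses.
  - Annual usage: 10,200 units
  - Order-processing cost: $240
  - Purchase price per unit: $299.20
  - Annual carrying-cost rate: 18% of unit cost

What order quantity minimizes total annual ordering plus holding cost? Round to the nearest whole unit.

302 units

H = i·C = 0.18 × $299.2 = $53.8560 per unit-year
2DS/H = 2·10,200·240/53.856 = 90,909.09
EOQ = √90,909.09 ≈ 301.51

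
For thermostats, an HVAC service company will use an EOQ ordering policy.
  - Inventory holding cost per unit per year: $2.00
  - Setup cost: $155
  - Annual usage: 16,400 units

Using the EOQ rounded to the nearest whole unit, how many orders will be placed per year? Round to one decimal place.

10.3 orders per year

Q* = √(2·D·S / H) = √(2·16,400·155 / 2) = √2,542,000.0 ≈ 1,594.37 → Q = 1,594
Orders per year = D/Q = 16,400 / 1,594 = 10.289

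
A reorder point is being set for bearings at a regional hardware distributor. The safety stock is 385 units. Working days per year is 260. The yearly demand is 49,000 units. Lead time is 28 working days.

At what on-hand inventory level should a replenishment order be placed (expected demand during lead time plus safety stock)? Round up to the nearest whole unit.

Daily demand d = 49,000 / 260 = 188.462 units/day
Demand during lead time = 188.462 × 28 = 5,276.92
Reorder point = 5,276.92 + 385 = 5,661.92 → round up

5,662 units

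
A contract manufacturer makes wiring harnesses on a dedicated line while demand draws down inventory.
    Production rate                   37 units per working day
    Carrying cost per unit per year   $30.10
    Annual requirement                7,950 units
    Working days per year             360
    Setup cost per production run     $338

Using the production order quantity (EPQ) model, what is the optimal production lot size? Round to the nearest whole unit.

665 units

Daily demand d = 7,950/360 = 22.083; p = 37; 1 − d/p = 0.40315
EPQ = √(2DS / (H(1 − d/p)))
    = √(2 × 7,950 × 338 / (30.1 × 0.40315)) ≈ 665.49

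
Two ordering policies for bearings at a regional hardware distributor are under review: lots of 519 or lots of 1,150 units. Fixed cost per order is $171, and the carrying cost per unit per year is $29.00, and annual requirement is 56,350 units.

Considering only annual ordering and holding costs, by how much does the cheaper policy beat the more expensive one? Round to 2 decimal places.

Annual cost at Q: ordering D·S/Q plus holding Q·H/2.
TC(519) = (56,350/519)×171 + (519/2)×29 = $26,091.68
TC(1,150) = (56,350/1,150)×171 + (1,150/2)×29 = $25,054.00
|ΔTC| = |$26,091.68 − $25,054.00| = $1,037.68

$1,037.68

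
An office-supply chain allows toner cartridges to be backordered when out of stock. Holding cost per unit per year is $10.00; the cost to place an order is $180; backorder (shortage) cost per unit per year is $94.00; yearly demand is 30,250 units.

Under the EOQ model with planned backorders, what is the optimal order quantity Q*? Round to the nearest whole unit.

Basic EOQ = √(2·30,250·180/10) = 1,043.552
Backorder adjustment √((H+b)/b) = √((10+94)/94) = 1.0518
Q* = 1,043.552 × 1.0518 ≈ 1,097.66

1,098 units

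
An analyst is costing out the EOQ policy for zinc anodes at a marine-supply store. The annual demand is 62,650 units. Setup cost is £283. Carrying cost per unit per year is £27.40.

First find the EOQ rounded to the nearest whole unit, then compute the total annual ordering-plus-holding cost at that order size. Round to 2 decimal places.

£31,170.52

2DS/H = 2·62,650·283/27.4 = 1,294,156.93
EOQ = √1,294,156.93 ≈ 1,137.61 → Q = 1,138 units
Ordering: D/Q × S = 62,650/1,138 × £283 = £15,579.92
Holding:  Q/2 × H = 1,138/2 × £27.4 = £15,590.60
Total = £15,579.92 + £15,590.60 = £31,170.52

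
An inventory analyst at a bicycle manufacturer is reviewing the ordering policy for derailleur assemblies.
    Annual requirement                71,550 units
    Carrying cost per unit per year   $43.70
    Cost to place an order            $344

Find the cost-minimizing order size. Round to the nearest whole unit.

1,061 units

Optimal lot size Q* = (2 × 71,550 × $344 / $43.7)^½ ≈ 1,061.35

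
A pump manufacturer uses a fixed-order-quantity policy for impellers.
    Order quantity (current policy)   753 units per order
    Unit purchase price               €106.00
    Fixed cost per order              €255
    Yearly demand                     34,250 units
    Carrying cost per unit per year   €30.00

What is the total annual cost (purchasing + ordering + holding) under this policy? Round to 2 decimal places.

€3,653,393.61

Orders/yr = 34,250/753 = 45.485; ordering cost = 45.485 × €255 = €11,598.61
Average inventory = 753/2 = 376.5; holding cost = 376.5 × €30 = €11,295.00
Purchase cost = D·C = 34,250 × 106 = €3,630,500.00
Total = €11,598.61 + €11,295.00 + €3,630,500.00 = €3,653,393.61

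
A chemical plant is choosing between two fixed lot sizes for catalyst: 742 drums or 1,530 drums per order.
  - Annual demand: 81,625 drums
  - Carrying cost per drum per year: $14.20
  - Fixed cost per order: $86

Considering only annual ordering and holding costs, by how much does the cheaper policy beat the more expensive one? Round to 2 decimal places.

For each Q, cost = (D/Q)·S + (Q/2)·H.
TC(742) = (81,625/742)×86 + (742/2)×14.2 = $14,728.78
TC(1,530) = (81,625/1,530)×86 + (1,530/2)×14.2 = $15,451.07
Cheaper: Q = 742.  Difference = $722.29

$722.29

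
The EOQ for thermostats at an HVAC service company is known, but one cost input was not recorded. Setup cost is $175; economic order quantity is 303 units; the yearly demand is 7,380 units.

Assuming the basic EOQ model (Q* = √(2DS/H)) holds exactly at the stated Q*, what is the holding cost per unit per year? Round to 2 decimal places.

$28.13

Since Q* = (2DS/H)^½, squaring gives Q*²·H = 2DS.
H = 2DS / Q² = 2 × 7,380 × 175 / 303² = 28.1345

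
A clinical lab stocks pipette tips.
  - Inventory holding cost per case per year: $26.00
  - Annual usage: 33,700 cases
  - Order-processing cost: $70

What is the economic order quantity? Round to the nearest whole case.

426 cases

Optimal lot size Q* = (2 × 33,700 × $70 / $26)^½ ≈ 425.98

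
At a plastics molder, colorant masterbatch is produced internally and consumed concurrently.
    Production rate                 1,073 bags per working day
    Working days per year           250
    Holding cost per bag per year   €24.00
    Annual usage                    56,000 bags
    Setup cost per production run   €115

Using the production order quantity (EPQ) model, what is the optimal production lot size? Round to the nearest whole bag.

824 bags

Daily demand d = 56,000/250 = 224.000; p = 1073; 1 − d/p = 0.79124
EPQ = √(2DS / (H(1 − d/p)))
    = √(2 × 56,000 × 115 / (24 × 0.79124)) ≈ 823.57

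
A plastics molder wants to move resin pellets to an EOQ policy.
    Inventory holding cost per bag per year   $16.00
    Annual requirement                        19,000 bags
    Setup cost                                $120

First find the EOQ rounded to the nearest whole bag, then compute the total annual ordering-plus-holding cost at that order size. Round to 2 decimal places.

$8,541.66

Optimal lot size Q* = (2 × 19,000 × $120 / $16)^½ ≈ 533.85 → Q = 534 bags
Orders/yr = 19,000/534 = 35.581; ordering cost = 35.581 × $120 = $4,269.66
Average inventory = 534/2 = 267; holding cost = 267 × $16 = $4,272.00
Total = $4,269.66 + $4,272.00 = $8,541.66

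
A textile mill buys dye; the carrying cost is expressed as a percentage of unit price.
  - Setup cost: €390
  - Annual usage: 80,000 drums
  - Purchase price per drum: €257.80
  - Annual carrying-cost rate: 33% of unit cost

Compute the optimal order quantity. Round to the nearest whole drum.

H = i·C = 0.33 × €257.8 = €85.0740 per drum-year
EOQ = √(2DS/H) = √(2 × 80,000 × 390 / 85.074)
    = √(733,479.09) ≈ 856.43

856 drums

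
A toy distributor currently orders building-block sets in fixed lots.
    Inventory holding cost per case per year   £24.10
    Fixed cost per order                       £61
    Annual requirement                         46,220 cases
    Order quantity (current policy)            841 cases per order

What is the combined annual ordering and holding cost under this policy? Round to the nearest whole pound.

Annual ordering cost = (D/Q)·S = (46,220/841) × 61 = £3,352.46
Annual holding cost  = (Q/2)·H = (841/2) × 24.1 = £10,134.05
Total = £3,352.46 + £10,134.05 = £13,486.51

£13,487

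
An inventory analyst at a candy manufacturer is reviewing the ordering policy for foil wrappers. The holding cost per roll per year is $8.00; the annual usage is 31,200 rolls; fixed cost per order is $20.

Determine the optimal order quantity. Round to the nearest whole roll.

395 rolls

Optimal lot size Q* = (2 × 31,200 × $20 / $8)^½ ≈ 394.97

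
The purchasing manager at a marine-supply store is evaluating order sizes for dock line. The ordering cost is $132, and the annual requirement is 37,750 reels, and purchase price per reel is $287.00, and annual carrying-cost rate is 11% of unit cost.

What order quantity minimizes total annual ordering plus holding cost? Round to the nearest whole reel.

H = i·C = 0.11 × $287 = $31.5700 per reel-year
Optimal lot size Q* = (2 × 37,750 × $132 / $31.57)^½ ≈ 561.85

562 reels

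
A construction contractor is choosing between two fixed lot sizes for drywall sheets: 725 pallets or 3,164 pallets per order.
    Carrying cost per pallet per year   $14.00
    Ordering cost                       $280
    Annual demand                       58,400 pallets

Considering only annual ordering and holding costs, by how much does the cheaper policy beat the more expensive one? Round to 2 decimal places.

$313.34

Annual cost at Q: ordering D·S/Q plus holding Q·H/2.
TC(725) = (58,400/725)×280 + (725/2)×14 = $27,629.48
TC(3,164) = (58,400/3,164)×280 + (3,164/2)×14 = $27,316.14
Cheaper: Q = 3,164.  Difference = $313.34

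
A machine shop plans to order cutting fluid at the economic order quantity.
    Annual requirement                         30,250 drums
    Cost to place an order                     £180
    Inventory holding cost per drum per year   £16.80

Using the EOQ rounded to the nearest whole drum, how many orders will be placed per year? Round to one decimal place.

Optimal lot size Q* = (2 × 30,250 × £180 / £16.8)^½ ≈ 805.12 → Q = 805
N = D/Q = 30,250/805 ≈ 37.578 orders/yr

37.6 orders per year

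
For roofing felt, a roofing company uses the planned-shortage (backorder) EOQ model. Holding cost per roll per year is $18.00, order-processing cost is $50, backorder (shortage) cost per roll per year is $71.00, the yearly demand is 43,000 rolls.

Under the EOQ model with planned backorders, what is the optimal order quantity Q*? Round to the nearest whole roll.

Basic EOQ = √(2·43,000·50/18) = 488.763
Backorder adjustment √((H+b)/b) = √((18+71)/71) = 1.1196
Q* = 488.763 × 1.1196 ≈ 547.22

547 rolls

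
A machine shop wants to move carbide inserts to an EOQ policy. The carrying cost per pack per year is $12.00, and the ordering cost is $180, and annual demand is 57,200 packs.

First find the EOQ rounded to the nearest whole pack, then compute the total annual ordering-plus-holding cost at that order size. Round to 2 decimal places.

$15,719.54

2DS/H = 2·57,200·180/12 = 1,716,000.00
EOQ = √1,716,000.00 ≈ 1,309.96 → Q = 1,310 packs
Orders/yr = 57,200/1,310 = 43.664; ordering cost = 43.664 × $180 = $7,859.54
Average inventory = 1,310/2 = 655; holding cost = 655 × $12 = $7,860.00
Total = $7,859.54 + $7,860.00 = $15,719.54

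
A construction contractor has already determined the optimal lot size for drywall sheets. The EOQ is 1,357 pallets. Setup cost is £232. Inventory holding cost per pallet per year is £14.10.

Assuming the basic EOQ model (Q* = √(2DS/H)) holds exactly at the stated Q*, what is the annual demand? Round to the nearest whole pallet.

55,958 pallets per year

From Q* = √(2DS/H) ⇒ Q*² = 2DS/H.
D = Q²H / (2S) = 1,357² × 14.1 / (2 × 232) = 55,957.83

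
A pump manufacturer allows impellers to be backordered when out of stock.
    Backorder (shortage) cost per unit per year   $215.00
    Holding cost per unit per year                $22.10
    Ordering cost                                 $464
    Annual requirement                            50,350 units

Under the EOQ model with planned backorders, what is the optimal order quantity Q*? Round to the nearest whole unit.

Q* = √(2DS/H) · √((H + b)/b)
   = √(2 × 50,350 × 464 / 22.1) · √((22.1 + 215) / 215)
   = 1,454.044 × 1.0501 ≈ 1,526.95

1,527 units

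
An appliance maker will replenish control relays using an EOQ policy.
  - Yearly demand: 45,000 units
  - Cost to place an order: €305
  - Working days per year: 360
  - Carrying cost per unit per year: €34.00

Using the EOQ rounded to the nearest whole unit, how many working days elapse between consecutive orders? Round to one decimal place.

7.2 days

Q* = √(2·D·S / H) = √(2·45,000·305 / 34) = √807,352.9 ≈ 898.53 → Q = 899 units
T = Q/D × 360 days = 899/45,000 × 360 = 7.192 days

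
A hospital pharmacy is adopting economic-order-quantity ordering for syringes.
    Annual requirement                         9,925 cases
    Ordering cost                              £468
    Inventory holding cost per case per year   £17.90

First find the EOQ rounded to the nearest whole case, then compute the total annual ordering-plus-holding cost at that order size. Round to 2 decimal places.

£12,895.25

EOQ = √(2DS/H) = √(2 × 9,925 × 468 / 17.9)
    = √(518,983.24) ≈ 720.40 → Q = 720 cases
Annual ordering cost = (D/Q)·S = (9,925/720) × 468 = £6,451.25
Annual holding cost  = (Q/2)·H = (720/2) × 17.9 = £6,444.00
Total = £6,451.25 + £6,444.00 = £12,895.25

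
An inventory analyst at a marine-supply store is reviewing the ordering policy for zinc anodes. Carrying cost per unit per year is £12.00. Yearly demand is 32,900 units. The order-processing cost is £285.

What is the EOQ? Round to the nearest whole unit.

1,250 units

Q* = √(2·D·S / H) = √(2·32,900·285 / 12) = √1,562,750.0 ≈ 1,250.10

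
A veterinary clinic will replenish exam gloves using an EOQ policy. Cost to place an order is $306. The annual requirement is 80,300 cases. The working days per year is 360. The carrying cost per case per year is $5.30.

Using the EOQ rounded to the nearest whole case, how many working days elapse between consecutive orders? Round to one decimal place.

2DS/H = 2·80,300·306/5.3 = 9,272,377.36
EOQ = √9,272,377.36 ≈ 3,045.06 → Q = 3,045 cases
Cycle time = (working days × Q)/D = (360 × 3,045) / 80,300 = 13.651 days

13.7 days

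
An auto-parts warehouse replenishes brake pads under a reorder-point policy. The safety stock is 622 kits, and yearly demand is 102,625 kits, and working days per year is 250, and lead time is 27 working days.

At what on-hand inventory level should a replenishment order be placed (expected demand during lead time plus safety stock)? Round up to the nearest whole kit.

Daily demand d = 102,625 / 250 = 410.500 kits/day
Demand during lead time = 410.500 × 27 = 11,083.50
Reorder point = 11,083.50 + 622 = 11,705.50 → round up

11,706 kits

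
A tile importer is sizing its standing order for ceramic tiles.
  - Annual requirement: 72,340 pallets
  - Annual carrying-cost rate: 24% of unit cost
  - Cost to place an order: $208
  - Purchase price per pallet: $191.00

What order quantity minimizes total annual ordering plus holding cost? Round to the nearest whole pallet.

H = i·C = 0.24 × $191 = $45.8400 per pallet-year
EOQ = √(2DS/H) = √(2 × 72,340 × 208 / 45.84)
    = √(656,488.66) ≈ 810.24

810 pallets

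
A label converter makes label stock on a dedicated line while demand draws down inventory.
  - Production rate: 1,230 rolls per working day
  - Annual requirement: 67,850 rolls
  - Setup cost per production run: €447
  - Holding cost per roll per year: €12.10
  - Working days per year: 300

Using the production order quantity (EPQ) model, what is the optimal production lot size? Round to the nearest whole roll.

2,478 rolls

d = 67,850/300 = 226.1667 rolls/day;  effective holding cost H(1 − d/p) = 12.1·(1 − 226.1667/1230) = 9.87511
Q* = √(2DS / H_eff) = √(2·67,850·447 / 9.87511) ≈ 2,478.41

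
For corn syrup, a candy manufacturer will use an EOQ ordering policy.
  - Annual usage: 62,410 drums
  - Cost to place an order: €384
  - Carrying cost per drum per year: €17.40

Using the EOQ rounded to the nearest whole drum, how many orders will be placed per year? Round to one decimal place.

Optimal lot size Q* = (2 × 62,410 × €384 / €17.4)^½ ≈ 1,659.71 → Q = 1,660
Orders per year = D/Q = 62,410 / 1,660 = 37.596

37.6 orders per year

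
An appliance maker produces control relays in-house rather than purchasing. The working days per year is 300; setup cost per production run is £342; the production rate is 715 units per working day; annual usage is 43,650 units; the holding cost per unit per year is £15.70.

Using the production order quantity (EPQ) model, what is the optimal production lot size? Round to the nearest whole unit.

1,545 units

Daily demand d = 43,650/300 = 145.500; p = 715; 1 − d/p = 0.79650
EPQ = √(2DS / (H(1 − d/p)))
    = √(2 × 43,650 × 342 / (15.7 × 0.79650)) ≈ 1,545.17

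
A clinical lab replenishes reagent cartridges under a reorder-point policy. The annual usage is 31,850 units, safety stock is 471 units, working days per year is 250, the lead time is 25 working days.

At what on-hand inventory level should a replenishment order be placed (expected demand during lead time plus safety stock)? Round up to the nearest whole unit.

Daily demand d = 31,850 / 250 = 127.400 units/day
Demand during lead time = 127.400 × 25 = 3,185.00
Reorder point = 3,185.00 + 471 = 3,656.00 → round up

3,656 units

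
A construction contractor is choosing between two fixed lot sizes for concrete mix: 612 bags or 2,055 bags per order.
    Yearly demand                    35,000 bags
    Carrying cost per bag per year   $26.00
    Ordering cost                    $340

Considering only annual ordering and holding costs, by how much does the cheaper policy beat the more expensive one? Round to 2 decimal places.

Annual cost at Q: ordering D·S/Q plus holding Q·H/2.
TC(612) = (35,000/612)×340 + (612/2)×26 = $27,400.44
TC(2,055) = (35,000/2,055)×340 + (2,055/2)×26 = $32,505.75
Lots of 612 are cheaper by $5,105.31.

$5,105.31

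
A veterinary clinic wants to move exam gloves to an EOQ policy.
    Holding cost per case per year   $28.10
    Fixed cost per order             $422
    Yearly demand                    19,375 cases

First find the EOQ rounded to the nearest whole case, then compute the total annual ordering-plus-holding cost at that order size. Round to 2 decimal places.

$21,436.07

EOQ = √(2DS/H) = √(2 × 19,375 × 422 / 28.1)
    = √(581,939.50) ≈ 762.85 → Q = 763 cases
Ordering: D/Q × S = 19,375/763 × $422 = $10,715.92
Holding:  Q/2 × H = 763/2 × $28.1 = $10,720.15
Total = $10,715.92 + $10,720.15 = $21,436.07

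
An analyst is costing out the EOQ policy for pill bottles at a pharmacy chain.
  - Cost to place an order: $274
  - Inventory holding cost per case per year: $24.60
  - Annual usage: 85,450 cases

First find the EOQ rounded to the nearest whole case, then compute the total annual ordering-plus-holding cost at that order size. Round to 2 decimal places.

$33,940.16

Q* = √(2·D·S / H) = √(2·85,450·274 / 24.6) = √1,903,520.3 ≈ 1,379.68 → Q = 1,380 cases
Ordering: D/Q × S = 85,450/1,380 × $274 = $16,966.16
Holding:  Q/2 × H = 1,380/2 × $24.6 = $16,974.00
Total = $16,966.16 + $16,974.00 = $33,940.16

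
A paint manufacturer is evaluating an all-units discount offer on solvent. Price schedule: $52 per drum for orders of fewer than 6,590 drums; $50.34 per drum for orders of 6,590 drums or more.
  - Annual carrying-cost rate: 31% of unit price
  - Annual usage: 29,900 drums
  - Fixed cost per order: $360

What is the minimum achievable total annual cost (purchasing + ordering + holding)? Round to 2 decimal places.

$1,558,219.18

H₁ = 31%×$52 = $16.1200;  H₂ = 31%×$50.34 = $15.6054
EOQ₁ = √(2×29,900×360/16.1200) = 1,155.63  (< 6,590, feasible at tier 1)
EOQ₂ = √(2×29,900×360/15.6054) = 1,174.53  (< 6,590 → use Q = 6,590 at tier-2 price)
TC(tier 1 (EOQ₁), Q≈1,155.6) = $1,573,428.78
TC(tier 2, Q≈6,590.0) = $1,558,219.18
Minimum at tier 2: $1,558,219.18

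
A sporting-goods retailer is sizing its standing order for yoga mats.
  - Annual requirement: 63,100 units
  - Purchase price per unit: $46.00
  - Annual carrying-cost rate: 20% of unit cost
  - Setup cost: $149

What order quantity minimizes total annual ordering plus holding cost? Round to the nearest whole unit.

1,430 units

Holding cost per unit per year: H = 20% × $46 = $9.2000
Q* = √(2·D·S / H) = √(2·63,100·149 / 9.2) = √2,043,891.3 ≈ 1,429.65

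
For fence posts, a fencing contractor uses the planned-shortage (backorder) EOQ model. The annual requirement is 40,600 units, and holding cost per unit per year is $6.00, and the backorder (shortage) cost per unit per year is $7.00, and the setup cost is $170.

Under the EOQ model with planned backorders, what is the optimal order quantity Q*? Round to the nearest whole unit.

2,067 units

Q* = √(2DS/H) · √((H + b)/b)
   = √(2 × 40,600 × 170 / 6) · √((6 + 7) / 7)
   = 1,516.795 × 1.3628 ≈ 2,067.04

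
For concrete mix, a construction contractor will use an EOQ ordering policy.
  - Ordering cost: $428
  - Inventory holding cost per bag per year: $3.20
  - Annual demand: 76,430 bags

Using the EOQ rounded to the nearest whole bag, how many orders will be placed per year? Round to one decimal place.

Optimal lot size Q* = (2 × 76,430 × $428 / $3.2)^½ ≈ 4,521.62 → Q = 4,522
N = D/Q = 76,430/4,522 ≈ 16.902 orders/yr

16.9 orders per year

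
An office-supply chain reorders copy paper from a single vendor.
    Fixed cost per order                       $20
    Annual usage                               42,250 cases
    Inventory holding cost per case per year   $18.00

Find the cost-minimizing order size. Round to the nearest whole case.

306 cases

EOQ = √(2DS/H) = √(2 × 42,250 × 20 / 18)
    = √(93,888.89) ≈ 306.41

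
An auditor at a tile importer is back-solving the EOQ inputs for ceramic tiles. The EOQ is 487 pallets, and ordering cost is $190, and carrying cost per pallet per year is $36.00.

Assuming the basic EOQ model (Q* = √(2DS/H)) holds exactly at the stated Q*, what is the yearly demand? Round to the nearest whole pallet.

22,469 pallets per year

From Q* = √(2DS/H) ⇒ Q*² = 2DS/H.
D = Q²H / (2S) = 487² × 36 / (2 × 190) = 22,468.64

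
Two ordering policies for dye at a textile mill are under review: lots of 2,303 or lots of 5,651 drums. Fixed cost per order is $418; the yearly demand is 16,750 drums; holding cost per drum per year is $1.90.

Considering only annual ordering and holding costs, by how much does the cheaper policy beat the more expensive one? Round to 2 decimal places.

Annual cost at Q: ordering D·S/Q plus holding Q·H/2.
TC(2,303) = (16,750/2,303)×418 + (2,303/2)×1.9 = $5,228.02
TC(5,651) = (16,750/5,651)×418 + (5,651/2)×1.9 = $6,607.43
|ΔTC| = |$5,228.02 − $6,607.43| = $1,379.42

$1,379.42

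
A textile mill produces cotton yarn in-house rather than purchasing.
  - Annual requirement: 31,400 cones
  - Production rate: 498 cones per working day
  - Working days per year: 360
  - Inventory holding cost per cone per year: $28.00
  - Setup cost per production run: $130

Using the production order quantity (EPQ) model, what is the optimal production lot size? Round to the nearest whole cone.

d = 31,400/360 = 87.2222 cones/day;  effective holding cost H(1 − d/p) = 28·(1 − 87.2222/498) = 23.09594
Q* = √(2DS / H_eff) = √(2·31,400·130 / 23.09594) ≈ 594.54

595 cones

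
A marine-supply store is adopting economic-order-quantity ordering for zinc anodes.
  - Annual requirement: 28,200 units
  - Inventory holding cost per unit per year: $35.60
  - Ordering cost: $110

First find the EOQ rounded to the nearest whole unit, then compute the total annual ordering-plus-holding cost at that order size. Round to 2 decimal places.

EOQ = √(2DS/H) = √(2 × 28,200 × 110 / 35.6)
    = √(174,269.66) ≈ 417.46 → Q = 417 units
Annual ordering cost = (D/Q)·S = (28,200/417) × 110 = $7,438.85
Annual holding cost  = (Q/2)·H = (417/2) × 35.6 = $7,422.60
Total = $7,438.85 + $7,422.60 = $14,861.45

$14,861.45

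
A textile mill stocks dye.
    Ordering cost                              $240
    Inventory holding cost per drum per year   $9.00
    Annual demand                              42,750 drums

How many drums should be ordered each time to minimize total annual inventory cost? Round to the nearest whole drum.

1,510 drums

Optimal lot size Q* = (2 × 42,750 × $240 / $9)^½ ≈ 1,509.97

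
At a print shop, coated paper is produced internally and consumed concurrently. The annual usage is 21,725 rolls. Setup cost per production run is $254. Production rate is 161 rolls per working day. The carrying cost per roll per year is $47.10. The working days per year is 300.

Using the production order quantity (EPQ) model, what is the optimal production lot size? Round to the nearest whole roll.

653 rolls

d = 21,725/300 = 72.4167 rolls/day;  effective holding cost H(1 − d/p) = 47.1·(1 − 72.4167/161) = 25.91475
Q* = √(2DS / H_eff) = √(2·21,725·254 / 25.91475) ≈ 652.59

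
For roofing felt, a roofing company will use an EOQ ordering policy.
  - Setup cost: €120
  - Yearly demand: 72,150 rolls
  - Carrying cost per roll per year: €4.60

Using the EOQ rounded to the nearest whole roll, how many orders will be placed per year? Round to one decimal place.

Q* = √(2·D·S / H) = √(2·72,150·120 / 4.6) = √3,764,347.8 ≈ 1,940.19 → Q = 1,940
Orders per year = D/Q = 72,150 / 1,940 = 37.191

37.2 orders per year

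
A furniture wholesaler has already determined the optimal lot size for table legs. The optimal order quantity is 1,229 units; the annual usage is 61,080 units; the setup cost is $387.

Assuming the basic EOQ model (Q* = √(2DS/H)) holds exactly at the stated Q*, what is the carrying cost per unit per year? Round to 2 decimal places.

From Q* = √(2DS/H) ⇒ Q*² = 2DS/H.
H = 2DS / Q² = 2 × 61,080 × 387 / 1,229² = 31.2994

$31.30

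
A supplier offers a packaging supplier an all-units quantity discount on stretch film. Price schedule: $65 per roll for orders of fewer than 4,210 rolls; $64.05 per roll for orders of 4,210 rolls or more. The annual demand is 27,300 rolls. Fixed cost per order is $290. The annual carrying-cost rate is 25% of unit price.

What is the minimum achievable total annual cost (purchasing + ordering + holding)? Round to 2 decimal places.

$1,784,151.84

H₁ = 25%×$65 = $16.2500;  H₂ = 25%×$64.05 = $16.0125
EOQ₁ = √(2×27,300×290/16.2500) = 987.12  (< 4,210, feasible at tier 1)
EOQ₂ = √(2×27,300×290/16.0125) = 994.41  (< 4,210 → use Q = 4,210 at tier-2 price)
TC(tier 1 (EOQ₁), Q≈987.1) = $1,790,540.65
TC(tier 2, Q≈4,210.0) = $1,784,151.84
Minimum at tier 2: $1,784,151.84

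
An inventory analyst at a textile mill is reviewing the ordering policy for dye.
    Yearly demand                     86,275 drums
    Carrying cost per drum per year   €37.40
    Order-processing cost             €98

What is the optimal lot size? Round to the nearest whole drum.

2DS/H = 2·86,275·98/37.4 = 452,136.36
EOQ = √452,136.36 ≈ 672.41

672 drums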